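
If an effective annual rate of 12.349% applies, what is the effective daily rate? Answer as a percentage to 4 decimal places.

The per-day rate i satisfies (1 + i)^365 = 1 + 0.12349.
i = 1.12349^(1/365) − 1 = 0.0003191 = 0.0319%.

0.0319%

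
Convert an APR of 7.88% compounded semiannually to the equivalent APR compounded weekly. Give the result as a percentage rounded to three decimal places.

7.734%

EAR = (1 + 0.0788/2)^2 − 1 = 0.080352.
Solve (1 + r/52)^52 = 1.080352: r/52 = 1.080352^(1/52) − 1 = 0.001487, so r = 0.077345 = 7.734%.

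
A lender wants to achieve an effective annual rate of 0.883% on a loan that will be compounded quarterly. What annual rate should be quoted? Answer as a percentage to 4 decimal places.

0.8801%

(1 + r/4)^4 − 1 = 0.00883, so 1 + r/4 = 1.00883^(1/4).
r/4 = 0.002200, so r = 0.008801 = 0.8801%.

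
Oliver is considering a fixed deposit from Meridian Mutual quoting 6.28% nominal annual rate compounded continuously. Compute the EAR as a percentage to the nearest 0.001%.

With continuous compounding, EAR = e^0.0628 − 1.
e^0.0628 = 1.064814, so EAR = 0.064814 = 6.481%.

6.481%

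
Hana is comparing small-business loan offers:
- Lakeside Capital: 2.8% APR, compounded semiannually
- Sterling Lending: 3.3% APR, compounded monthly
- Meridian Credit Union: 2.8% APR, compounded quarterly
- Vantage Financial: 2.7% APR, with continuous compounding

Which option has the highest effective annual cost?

Lakeside Capital: (1 + 0.028/2)^2 − 1 = 2.820%
Sterling Lending: (1 + 0.033/12)^12 − 1 = 3.350%
Meridian Credit Union: (1 + 0.028/4)^4 − 1 = 2.830%
Vantage Financial: e^0.027 − 1 = 2.737%
The highest effective annual rate is Sterling Lending at 3.350%.

Sterling Lending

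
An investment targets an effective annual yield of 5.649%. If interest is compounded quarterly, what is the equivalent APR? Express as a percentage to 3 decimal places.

5.533%

(1 + r/4)^4 − 1 = 0.05649, so 1 + r/4 = 1.05649^(1/4).
r/4 = 0.013833, so r = 0.055331 = 5.533%.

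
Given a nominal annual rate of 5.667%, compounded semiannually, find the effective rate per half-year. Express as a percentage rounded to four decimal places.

With a nominal annual rate compounded semiannually, the periodic rate is the nominal rate divided by 2.
i = 0.05667 / 2 = 0.0283350 = 2.8335%.

2.8335%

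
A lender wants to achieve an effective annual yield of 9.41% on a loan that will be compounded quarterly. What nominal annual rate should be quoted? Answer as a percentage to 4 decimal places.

(1 + r/4)^4 − 1 = 0.0941, so 1 + r/4 = 1.0941^(1/4).
r/4 = 0.022738, so r = 0.090951 = 9.0951%.

9.0951%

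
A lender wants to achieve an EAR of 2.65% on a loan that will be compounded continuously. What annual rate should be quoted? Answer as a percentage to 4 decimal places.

Continuous: nominal r satisfies e^r − 1 = 0.0265.
r = ln(1 + 0.0265) = ln(1.0265) = 0.026155 = 2.6155%.

2.6155%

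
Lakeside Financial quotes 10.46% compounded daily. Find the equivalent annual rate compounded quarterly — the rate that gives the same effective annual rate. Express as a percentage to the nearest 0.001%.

EAR = (1 + 0.1046/365)^365 − 1 = 0.110250.
Solve (1 + r/4)^4 = 1.110250: r/4 = 1.110250^(1/4) − 1 = 0.026491, so r = 0.105964 = 10.596%.

10.596%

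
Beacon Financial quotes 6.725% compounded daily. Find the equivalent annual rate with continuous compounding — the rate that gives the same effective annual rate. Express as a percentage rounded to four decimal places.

EAR = (1 + 0.06725/365)^365 − 1 = 0.069556.
Equivalent continuous rate: r = ln(1 + 0.069556) = 0.067244 = 6.7244%.

6.7244%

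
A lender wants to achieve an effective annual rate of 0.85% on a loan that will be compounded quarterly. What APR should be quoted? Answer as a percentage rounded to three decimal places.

0.847%

(1 + r/4)^4 − 1 = 0.0085, so 1 + r/4 = 1.0085^(1/4).
r/4 = 0.002118, so r = 0.008473 = 0.847%.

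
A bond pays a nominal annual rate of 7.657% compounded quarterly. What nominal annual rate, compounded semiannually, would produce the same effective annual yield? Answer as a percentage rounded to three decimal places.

EAR = (1 + 0.07657/4)^4 − 1 = 0.078797.
Solve (1 + r/2)^2 = 1.078797: r/2 = 1.078797^(1/2) − 1 = 0.038651, so r = 0.077303 = 7.730%.

7.730%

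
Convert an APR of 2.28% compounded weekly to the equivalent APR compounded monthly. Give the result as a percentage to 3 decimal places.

2.282%

EAR = (1 + 0.0228/52)^52 − 1 = 0.023057.
Solve (1 + r/12)^12 = 1.023057: r/12 = 1.023057^(1/12) − 1 = 0.001901, so r = 0.022817 = 2.282%.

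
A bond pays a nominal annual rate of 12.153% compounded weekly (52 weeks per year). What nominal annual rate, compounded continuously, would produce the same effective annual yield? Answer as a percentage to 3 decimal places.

12.139%

EAR = (1 + 0.12153/52)^52 − 1 = 0.129063.
Equivalent continuous rate: r = ln(1 + 0.129063) = 0.121388 = 12.139%.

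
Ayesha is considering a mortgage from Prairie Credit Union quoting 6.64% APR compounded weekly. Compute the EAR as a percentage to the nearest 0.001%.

6.861%

EAR = (1 + 0.0664/52)^52 − 1.
= (1 + 0.001277)^52 − 1 = 1.068609 − 1 = 6.861%.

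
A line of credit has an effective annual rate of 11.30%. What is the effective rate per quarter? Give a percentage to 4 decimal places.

The per-quarter rate i satisfies (1 + i)^4 = 1 + 0.1130.
i = 1.1130^(1/4) − 1 = 0.0271262 = 2.7126%.

2.7126%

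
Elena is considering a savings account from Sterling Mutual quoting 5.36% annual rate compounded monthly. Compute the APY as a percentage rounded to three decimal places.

5.494%

EAR = (1 + 0.0536/12)^12 − 1.
= (1 + 0.004467)^12 − 1 = 1.054937 − 1 = 5.494%.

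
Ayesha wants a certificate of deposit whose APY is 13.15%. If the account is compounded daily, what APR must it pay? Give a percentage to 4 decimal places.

(1 + r/365)^365 − 1 = 0.1315, so 1 + r/365 = 1.1315^(1/365).
r/365 = 0.000339, so r = 0.123565 = 12.3565%.

12.3565%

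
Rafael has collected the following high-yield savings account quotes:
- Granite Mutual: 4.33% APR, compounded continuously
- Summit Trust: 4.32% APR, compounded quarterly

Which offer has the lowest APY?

Granite Mutual: e^0.0433 − 1 = 4.425%
Summit Trust: (1 + 0.0432/4)^4 − 1 = 4.390%
The lowest effective annual rate is Summit Trust at 4.390%.

Summit Trust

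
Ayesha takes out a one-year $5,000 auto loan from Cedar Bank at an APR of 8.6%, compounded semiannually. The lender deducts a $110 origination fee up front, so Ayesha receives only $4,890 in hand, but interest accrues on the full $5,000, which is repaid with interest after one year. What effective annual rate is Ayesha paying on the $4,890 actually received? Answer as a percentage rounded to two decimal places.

11.23%

Amount owed after one year: 5,000 × (1 + 0.086/2)^2 = 5,000 × 1.087849 = $5,439.24.
Effective rate on net proceeds: 5,439.24 / 4,890 − 1 = 0.112320 = 11.23%.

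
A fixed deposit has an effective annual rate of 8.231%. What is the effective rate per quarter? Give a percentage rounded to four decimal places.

The per-quarter rate i satisfies (1 + i)^4 = 1 + 0.08231.
i = 1.08231^(1/4) − 1 = 0.0199712 = 1.9971%.

1.9971%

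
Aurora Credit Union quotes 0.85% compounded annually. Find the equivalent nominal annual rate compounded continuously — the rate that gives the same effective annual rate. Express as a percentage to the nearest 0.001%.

0.846%

Compounded annually, EAR = nominal = 0.008500.
Equivalent continuous rate: r = ln(1 + 0.008500) = 0.008464 = 0.846%.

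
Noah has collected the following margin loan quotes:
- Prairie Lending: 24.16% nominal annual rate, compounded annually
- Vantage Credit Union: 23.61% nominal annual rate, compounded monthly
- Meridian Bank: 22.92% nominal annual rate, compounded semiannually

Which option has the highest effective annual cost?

Prairie Lending: compounded annually, EAR = 24.160%
Vantage Credit Union: (1 + 0.2361/12)^12 − 1 = 26.340%
Meridian Bank: (1 + 0.2292/2)^2 − 1 = 24.233%
The highest effective annual rate is Vantage Credit Union at 26.340%.

Vantage Credit Union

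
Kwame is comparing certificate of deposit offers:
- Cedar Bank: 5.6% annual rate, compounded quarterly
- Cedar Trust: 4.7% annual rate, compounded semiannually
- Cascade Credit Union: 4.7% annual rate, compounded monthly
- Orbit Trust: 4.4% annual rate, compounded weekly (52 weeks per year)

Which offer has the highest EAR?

Cedar Bank

Cedar Bank: (1 + 0.056/4)^4 − 1 = 5.719%
Cedar Trust: (1 + 0.047/2)^2 − 1 = 4.755%
Cascade Credit Union: (1 + 0.047/12)^12 − 1 = 4.803%
Orbit Trust: (1 + 0.044/52)^52 − 1 = 4.496%
The highest effective annual rate is Cedar Bank at 5.719%.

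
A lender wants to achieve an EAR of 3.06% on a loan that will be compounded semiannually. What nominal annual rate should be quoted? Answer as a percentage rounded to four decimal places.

(1 + r/2)^2 − 1 = 0.0306, so 1 + r/2 = 1.0306^(1/2).
r/2 = 0.015185, so r = 0.030369 = 3.0369%.

3.0369%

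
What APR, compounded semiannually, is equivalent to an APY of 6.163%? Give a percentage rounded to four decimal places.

(1 + r/2)^2 − 1 = 0.06163, so 1 + r/2 = 1.06163^(1/2).
r/2 = 0.030354, so r = 0.060709 = 6.0709%.

6.0709%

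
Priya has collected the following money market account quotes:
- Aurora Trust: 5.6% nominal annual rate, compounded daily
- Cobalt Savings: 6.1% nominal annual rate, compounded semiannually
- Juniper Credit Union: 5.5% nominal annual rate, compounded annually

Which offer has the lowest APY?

Aurora Trust: (1 + 0.056/365)^365 − 1 = 5.759%
Cobalt Savings: (1 + 0.061/2)^2 − 1 = 6.193%
Juniper Credit Union: compounded annually, EAR = 5.500%
The lowest effective annual rate is Juniper Credit Union at 5.500%.

Juniper Credit Union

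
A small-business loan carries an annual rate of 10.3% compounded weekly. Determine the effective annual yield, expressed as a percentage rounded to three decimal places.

EAR = (1 + 0.103/52)^52 − 1.
= (1 + 0.001981)^52 − 1 = 1.108378 − 1 = 10.838%.

10.838%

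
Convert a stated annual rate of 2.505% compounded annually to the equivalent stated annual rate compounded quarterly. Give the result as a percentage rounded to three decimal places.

Compounded annually, EAR = nominal = 0.025050.
Solve (1 + r/4)^4 = 1.025050: r/4 = 1.025050^(1/4) − 1 = 0.006205, so r = 0.024818 = 2.482%.

2.482%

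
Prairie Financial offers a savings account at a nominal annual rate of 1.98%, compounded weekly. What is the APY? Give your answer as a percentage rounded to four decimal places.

1.9993%

EAR = (1 + 0.0198/52)^52 − 1.
= (1 + 0.000381)^52 − 1 = 1.019993 − 1 = 1.9993%.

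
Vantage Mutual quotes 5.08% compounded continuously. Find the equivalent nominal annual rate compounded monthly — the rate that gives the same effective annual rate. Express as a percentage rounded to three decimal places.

EAR under continuous compounding: e^0.0508 − 1 = 0.052112.
Solve (1 + r/12)^12 = 1.052112: r/12 = 1.052112^(1/12) − 1 = 0.004242, so r = 0.050908 = 5.091%.

5.091%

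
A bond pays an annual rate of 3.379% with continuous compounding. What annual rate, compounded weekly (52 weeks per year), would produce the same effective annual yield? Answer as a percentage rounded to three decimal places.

3.380%

EAR under continuous compounding: e^0.03379 − 1 = 0.034367.
Solve (1 + r/52)^52 = 1.034367: r/52 = 1.034367^(1/52) − 1 = 0.000650, so r = 0.033801 = 3.380%.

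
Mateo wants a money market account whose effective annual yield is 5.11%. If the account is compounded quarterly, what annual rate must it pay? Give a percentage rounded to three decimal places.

(1 + r/4)^4 − 1 = 0.0511, so 1 + r/4 = 1.0511^(1/4).
r/4 = 0.012537, so r = 0.050149 = 5.015%.

5.015%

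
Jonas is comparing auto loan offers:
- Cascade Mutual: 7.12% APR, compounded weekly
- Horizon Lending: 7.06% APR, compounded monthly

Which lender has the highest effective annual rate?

Cascade Mutual

Cascade Mutual: (1 + 0.0712/52)^52 − 1 = 7.374%
Horizon Lending: (1 + 0.0706/12)^12 − 1 = 7.293%
The highest effective annual rate is Cascade Mutual at 7.374%.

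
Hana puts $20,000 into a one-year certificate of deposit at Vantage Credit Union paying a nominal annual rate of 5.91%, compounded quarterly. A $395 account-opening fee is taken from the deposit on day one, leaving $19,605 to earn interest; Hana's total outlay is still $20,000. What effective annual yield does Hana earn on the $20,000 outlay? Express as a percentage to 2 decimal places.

3.95%

Value after one year: 19,605 × (1 + 0.0591/4)^4 = 19,605 × 1.060423 = $20,789.59.
Effective yield on the $20,000 outlay: 20,789.59 / 20,000 − 1 = 0.039479 = 3.95%.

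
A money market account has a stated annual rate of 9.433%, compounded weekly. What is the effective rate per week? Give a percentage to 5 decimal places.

With a nominal annual rate compounded weekly, the periodic rate is the nominal rate divided by 52.
i = 0.09433 / 52 = 0.0018140 = 0.18140%.

0.18140%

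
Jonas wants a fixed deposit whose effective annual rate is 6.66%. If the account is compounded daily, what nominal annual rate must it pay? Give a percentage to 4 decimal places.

6.4482%

(1 + r/365)^365 − 1 = 0.0666, so 1 + r/365 = 1.0666^(1/365).
r/365 = 0.000177, so r = 0.064482 = 6.4482%.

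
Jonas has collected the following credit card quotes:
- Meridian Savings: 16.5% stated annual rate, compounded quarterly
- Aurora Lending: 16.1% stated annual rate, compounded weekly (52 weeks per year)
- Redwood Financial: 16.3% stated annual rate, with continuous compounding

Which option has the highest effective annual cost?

Meridian Savings: (1 + 0.165/4)^4 − 1 = 17.549%
Aurora Lending: (1 + 0.161/52)^52 − 1 = 17.439%
Redwood Financial: e^0.163 − 1 = 17.704%
The highest effective annual rate is Redwood Financial at 17.704%.

Redwood Financial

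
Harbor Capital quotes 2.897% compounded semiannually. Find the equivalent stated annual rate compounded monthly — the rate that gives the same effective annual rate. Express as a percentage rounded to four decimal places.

2.8797%

EAR = (1 + 0.02897/2)^2 − 1 = 0.029180.
Solve (1 + r/12)^12 = 1.029180: r/12 = 1.029180^(1/12) − 1 = 0.002400, so r = 0.028797 = 2.8797%.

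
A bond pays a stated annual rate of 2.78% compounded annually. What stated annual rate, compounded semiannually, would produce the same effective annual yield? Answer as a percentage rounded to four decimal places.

2.7609%

Compounded annually, EAR = nominal = 0.027800.
Solve (1 + r/2)^2 = 1.027800: r/2 = 1.027800^(1/2) − 1 = 0.013805, so r = 0.027609 = 2.7609%.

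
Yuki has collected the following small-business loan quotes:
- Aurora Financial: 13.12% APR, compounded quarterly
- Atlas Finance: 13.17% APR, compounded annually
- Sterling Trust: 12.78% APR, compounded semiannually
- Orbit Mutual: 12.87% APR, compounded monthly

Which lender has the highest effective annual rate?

Aurora Financial

Aurora Financial: (1 + 0.1312/4)^4 − 1 = 13.780%
Atlas Finance: compounded annually, EAR = 13.170%
Sterling Trust: (1 + 0.1278/2)^2 − 1 = 13.188%
Orbit Mutual: (1 + 0.1287/12)^12 − 1 = 13.657%
The highest effective annual rate is Aurora Financial at 13.780%.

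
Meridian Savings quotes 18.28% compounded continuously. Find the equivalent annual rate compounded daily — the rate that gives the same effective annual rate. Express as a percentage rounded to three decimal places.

EAR under continuous compounding: e^0.1828 − 1 = 0.200574.
Solve (1 + r/365)^365 = 1.200574: r/365 = 1.200574^(1/365) − 1 = 0.000501, so r = 0.182846 = 18.285%.

18.285%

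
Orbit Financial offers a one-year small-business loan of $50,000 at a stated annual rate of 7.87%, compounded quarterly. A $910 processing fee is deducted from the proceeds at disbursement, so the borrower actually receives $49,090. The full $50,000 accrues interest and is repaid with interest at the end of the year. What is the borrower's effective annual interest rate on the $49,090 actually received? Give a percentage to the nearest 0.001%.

10.109%

Amount owed after one year: 50,000 × (1 + 0.0787/4)^4 = 50,000 × 1.081053 = $54,052.66.
Effective rate on net proceeds: 54,052.66 / 49,090 − 1 = 0.101093 = 10.109%.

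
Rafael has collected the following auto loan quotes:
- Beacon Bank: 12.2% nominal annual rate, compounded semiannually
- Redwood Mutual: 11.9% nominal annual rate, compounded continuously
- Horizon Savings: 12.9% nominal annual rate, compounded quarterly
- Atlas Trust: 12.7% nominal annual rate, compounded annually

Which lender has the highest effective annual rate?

Horizon Savings

Beacon Bank: (1 + 0.122/2)^2 − 1 = 12.572%
Redwood Mutual: e^0.119 − 1 = 12.637%
Horizon Savings: (1 + 0.129/4)^4 − 1 = 13.538%
Atlas Trust: compounded annually, EAR = 12.700%
The highest effective annual rate is Horizon Savings at 13.538%.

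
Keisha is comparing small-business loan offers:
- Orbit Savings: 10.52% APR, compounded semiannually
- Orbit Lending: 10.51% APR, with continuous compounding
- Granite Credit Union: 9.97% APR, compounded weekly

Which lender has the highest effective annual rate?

Orbit Savings: (1 + 0.1052/2)^2 − 1 = 10.797%
Orbit Lending: e^0.1051 − 1 = 11.082%
Granite Credit Union: (1 + 0.0997/52)^52 − 1 = 10.473%
The highest effective annual rate is Orbit Lending at 11.082%.

Orbit Lending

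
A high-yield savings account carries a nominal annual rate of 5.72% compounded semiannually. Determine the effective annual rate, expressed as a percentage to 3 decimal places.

EAR = (1 + 0.0572/2)^2 − 1.
= (1 + 0.028600)^2 − 1 = 1.058018 − 1 = 5.802%.

5.802%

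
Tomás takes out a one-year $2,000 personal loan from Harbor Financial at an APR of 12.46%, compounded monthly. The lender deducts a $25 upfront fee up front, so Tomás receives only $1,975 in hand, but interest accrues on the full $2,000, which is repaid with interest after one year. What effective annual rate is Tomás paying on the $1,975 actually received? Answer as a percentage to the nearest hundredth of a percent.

Amount owed after one year: 2,000 × (1 + 0.1246/12)^12 = 2,000 × 1.131968 = $2,263.94.
Effective rate on net proceeds: 2,263.94 / 1,975 − 1 = 0.146297 = 14.63%.

14.63%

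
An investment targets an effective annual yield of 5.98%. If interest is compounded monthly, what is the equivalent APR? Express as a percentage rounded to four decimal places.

5.8221%

(1 + r/12)^12 − 1 = 0.0598, so 1 + r/12 = 1.0598^(1/12).
r/12 = 0.004852, so r = 0.058221 = 5.8221%.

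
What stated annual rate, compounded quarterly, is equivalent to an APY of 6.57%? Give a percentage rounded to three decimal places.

(1 + r/4)^4 − 1 = 0.0657, so 1 + r/4 = 1.0657^(1/4).
r/4 = 0.016035, so r = 0.064141 = 6.414%.

6.414%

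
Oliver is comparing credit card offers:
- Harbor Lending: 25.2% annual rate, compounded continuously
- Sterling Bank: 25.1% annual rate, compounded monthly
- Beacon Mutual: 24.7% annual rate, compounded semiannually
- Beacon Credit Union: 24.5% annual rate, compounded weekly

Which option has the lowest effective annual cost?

Beacon Mutual

Harbor Lending: e^0.252 − 1 = 28.660%
Sterling Bank: (1 + 0.251/12)^12 − 1 = 28.199%
Beacon Mutual: (1 + 0.247/2)^2 − 1 = 26.225%
Beacon Credit Union: (1 + 0.245/52)^52 − 1 = 27.689%
The lowest effective annual rate is Beacon Mutual at 26.225%.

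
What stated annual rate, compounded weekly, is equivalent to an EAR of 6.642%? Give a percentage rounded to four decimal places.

(1 + r/52)^52 − 1 = 0.06642, so 1 + r/52 = 1.06642^(1/52).
r/52 = 0.001237, so r = 0.064347 = 6.4347%.

6.4347%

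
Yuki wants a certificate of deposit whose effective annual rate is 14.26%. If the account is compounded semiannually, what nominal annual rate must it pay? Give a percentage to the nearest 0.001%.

13.785%

(1 + r/2)^2 − 1 = 0.1426, so 1 + r/2 = 1.1426^(1/2).
r/2 = 0.068925, so r = 0.137849 = 13.785%.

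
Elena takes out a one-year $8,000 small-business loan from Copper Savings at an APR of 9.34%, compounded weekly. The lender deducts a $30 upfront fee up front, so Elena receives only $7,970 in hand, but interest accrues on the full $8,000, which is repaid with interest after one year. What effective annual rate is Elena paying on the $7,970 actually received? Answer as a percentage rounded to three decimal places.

10.194%

Amount owed after one year: 8,000 × (1 + 0.0934/52)^52 = 8,000 × 1.097809 = $8,782.47.
Effective rate on net proceeds: 8,782.47 / 7,970 − 1 = 0.101941 = 10.194%.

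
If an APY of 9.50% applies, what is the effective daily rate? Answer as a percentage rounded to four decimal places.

The per-day rate i satisfies (1 + i)^365 = 1 + 0.0950.
i = 1.0950^(1/365) − 1 = 0.0002487 = 0.0249%.

0.0249%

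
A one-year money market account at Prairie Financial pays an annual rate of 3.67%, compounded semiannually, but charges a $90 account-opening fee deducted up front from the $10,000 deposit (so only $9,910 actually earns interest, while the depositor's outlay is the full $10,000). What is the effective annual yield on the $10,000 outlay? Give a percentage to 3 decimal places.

Value after one year: 9,910 × (1 + 0.0367/2)^2 = 9,910 × 1.037037 = $10,277.03.
Effective yield on the $10,000 outlay: 10,277.03 / 10,000 − 1 = 0.027703 = 2.770%.

2.770%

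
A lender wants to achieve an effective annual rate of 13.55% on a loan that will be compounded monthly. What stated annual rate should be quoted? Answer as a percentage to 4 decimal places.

(1 + r/12)^12 − 1 = 0.1355, so 1 + r/12 = 1.1355^(1/12).
r/12 = 0.010646, so r = 0.127748 = 12.7748%.

12.7748%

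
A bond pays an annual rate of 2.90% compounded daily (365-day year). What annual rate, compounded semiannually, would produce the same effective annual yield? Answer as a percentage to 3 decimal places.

EAR = (1 + 0.0290/365)^365 − 1 = 0.029423.
Solve (1 + r/2)^2 = 1.029423: r/2 = 1.029423^(1/2) − 1 = 0.014605, so r = 0.029210 = 2.921%.

2.921%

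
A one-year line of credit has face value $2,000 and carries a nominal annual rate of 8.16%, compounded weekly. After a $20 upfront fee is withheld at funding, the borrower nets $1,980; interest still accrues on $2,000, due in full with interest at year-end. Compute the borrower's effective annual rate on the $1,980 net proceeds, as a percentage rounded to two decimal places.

Amount owed after one year: 2,000 × (1 + 0.0816/52)^52 = 2,000 × 1.084952 = $2,169.90.
Effective rate on net proceeds: 2,169.90 / 1,980 − 1 = 0.095911 = 9.59%.

9.59%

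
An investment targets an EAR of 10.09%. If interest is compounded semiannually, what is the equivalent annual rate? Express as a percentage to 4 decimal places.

9.8476%

(1 + r/2)^2 − 1 = 0.1009, so 1 + r/2 = 1.1009^(1/2).
r/2 = 0.049238, so r = 0.098476 = 9.8476%.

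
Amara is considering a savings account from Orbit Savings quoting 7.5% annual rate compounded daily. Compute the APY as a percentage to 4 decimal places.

7.7876%

EAR = (1 + 0.075/365)^365 − 1.
= (1 + 0.000205)^365 − 1 = 1.077876 − 1 = 7.7876%.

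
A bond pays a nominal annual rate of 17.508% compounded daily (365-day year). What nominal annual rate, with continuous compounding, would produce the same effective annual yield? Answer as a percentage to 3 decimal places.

17.504%

EAR = (1 + 0.17508/365)^365 − 1 = 0.191292.
Equivalent continuous rate: r = ln(1 + 0.191292) = 0.175038 = 17.504%.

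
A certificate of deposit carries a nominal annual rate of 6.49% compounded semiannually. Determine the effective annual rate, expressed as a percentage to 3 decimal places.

EAR = (1 + 0.0649/2)^2 − 1.
= (1 + 0.032450)^2 − 1 = 1.065953 − 1 = 6.595%.

6.595%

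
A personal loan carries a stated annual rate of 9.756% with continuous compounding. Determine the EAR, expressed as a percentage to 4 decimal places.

10.2478%

With continuous compounding, EAR = e^0.09756 − 1.
e^0.09756 = 1.102478, so EAR = 0.102478 = 10.2478%.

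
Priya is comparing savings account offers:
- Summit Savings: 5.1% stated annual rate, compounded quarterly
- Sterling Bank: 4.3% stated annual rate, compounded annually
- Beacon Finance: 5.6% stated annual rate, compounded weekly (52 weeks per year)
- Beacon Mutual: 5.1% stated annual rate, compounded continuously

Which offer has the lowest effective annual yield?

Sterling Bank

Summit Savings: (1 + 0.051/4)^4 − 1 = 5.198%
Sterling Bank: compounded annually, EAR = 4.300%
Beacon Finance: (1 + 0.056/52)^52 − 1 = 5.757%
Beacon Mutual: e^0.051 − 1 = 5.232%
The lowest effective annual rate is Sterling Bank at 4.300%.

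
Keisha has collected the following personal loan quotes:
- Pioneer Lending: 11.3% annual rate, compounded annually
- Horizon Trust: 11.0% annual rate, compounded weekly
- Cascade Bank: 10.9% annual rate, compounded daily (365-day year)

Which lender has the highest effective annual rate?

Pioneer Lending: compounded annually, EAR = 11.300%
Horizon Trust: (1 + 0.110/52)^52 − 1 = 11.615%
Cascade Bank: (1 + 0.109/365)^365 − 1 = 11.514%
The highest effective annual rate is Horizon Trust at 11.615%.

Horizon Trust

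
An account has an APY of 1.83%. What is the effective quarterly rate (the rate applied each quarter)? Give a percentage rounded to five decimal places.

0.45439%

The per-quarter rate i satisfies (1 + i)^4 = 1 + 0.0183.
i = 1.0183^(1/4) − 1 = 0.0045439 = 0.45439%.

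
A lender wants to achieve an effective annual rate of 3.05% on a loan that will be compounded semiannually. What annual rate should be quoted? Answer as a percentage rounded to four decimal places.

3.0271%

(1 + r/2)^2 − 1 = 0.0305, so 1 + r/2 = 1.0305^(1/2).
r/2 = 0.015135, so r = 0.030271 = 3.0271%.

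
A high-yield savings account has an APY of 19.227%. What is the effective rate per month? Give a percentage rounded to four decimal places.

The per-month rate i satisfies (1 + i)^12 = 1 + 0.19227.
i = 1.19227^(1/12) − 1 = 0.0147628 = 1.4763%.

1.4763%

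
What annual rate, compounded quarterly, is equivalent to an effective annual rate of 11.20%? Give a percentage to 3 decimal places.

(1 + r/4)^4 − 1 = 0.1120, so 1 + r/4 = 1.1120^(1/4).
r/4 = 0.026895, so r = 0.107581 = 10.758%.

10.758%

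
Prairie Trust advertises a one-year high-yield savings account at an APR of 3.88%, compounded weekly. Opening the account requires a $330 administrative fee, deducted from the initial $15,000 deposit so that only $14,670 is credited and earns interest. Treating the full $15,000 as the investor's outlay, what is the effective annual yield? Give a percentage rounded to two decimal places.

Value after one year: 14,670 × (1 + 0.0388/52)^52 = 14,670 × 1.039548 = $15,250.16.
Effective yield on the $15,000 outlay: 15,250.16 / 15,000 − 1 = 0.016677 = 1.67%.

1.67%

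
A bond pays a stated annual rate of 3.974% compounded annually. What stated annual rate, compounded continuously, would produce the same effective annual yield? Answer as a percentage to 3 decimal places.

Compounded annually, EAR = nominal = 0.039740.
Equivalent continuous rate: r = ln(1 + 0.039740) = 0.038971 = 3.897%.

3.897%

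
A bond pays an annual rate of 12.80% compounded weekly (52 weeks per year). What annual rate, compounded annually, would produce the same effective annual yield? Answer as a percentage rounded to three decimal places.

EAR = (1 + 0.1280/52)^52 − 1 = 0.136374.
Compounded annually, the equivalent nominal rate is the EAR itself: 13.637%.

13.637%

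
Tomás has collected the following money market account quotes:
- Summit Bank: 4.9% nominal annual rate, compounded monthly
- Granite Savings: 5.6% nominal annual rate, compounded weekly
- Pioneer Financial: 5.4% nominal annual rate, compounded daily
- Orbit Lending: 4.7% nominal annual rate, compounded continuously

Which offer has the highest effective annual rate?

Granite Savings

Summit Bank: (1 + 0.049/12)^12 − 1 = 5.012%
Granite Savings: (1 + 0.056/52)^52 − 1 = 5.757%
Pioneer Financial: (1 + 0.054/365)^365 − 1 = 5.548%
Orbit Lending: e^0.047 − 1 = 4.812%
The highest effective annual rate is Granite Savings at 5.757%.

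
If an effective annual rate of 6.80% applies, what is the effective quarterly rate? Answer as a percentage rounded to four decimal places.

1.6583%

The per-quarter rate i satisfies (1 + i)^4 = 1 + 0.0680.
i = 1.0680^(1/4) − 1 = 0.0165829 = 1.6583%.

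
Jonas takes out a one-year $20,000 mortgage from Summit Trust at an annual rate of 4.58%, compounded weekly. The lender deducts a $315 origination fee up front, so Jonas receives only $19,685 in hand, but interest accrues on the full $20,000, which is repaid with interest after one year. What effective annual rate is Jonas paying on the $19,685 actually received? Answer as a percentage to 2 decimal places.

6.36%

Amount owed after one year: 20,000 × (1 + 0.0458/52)^52 = 20,000 × 1.046844 = $20,936.88.
Effective rate on net proceeds: 20,936.88 / 19,685 − 1 = 0.063596 = 6.36%.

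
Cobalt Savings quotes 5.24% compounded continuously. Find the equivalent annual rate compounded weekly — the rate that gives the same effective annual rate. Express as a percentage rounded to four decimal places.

5.2426%

EAR under continuous compounding: e^0.0524 − 1 = 0.053797.
Solve (1 + r/52)^52 = 1.053797: r/52 = 1.053797^(1/52) − 1 = 0.001008, so r = 0.052426 = 5.2426%.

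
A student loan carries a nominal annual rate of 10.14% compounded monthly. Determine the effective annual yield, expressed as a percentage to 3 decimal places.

EAR = (1 + 0.1014/12)^12 − 1.
= (1 + 0.008450)^12 − 1 = 1.106248 − 1 = 10.625%.

10.625%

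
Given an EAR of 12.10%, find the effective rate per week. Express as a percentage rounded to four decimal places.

0.2199%

The per-week rate i satisfies (1 + i)^52 = 1 + 0.1210.
i = 1.1210^(1/52) − 1 = 0.0021990 = 0.2199%.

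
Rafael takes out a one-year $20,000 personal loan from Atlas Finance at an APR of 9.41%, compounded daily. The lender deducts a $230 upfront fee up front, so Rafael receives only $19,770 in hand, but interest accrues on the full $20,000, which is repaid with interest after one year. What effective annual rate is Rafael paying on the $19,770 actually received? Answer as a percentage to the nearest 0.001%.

Amount owed after one year: 20,000 × (1 + 0.0941/365)^365 = 20,000 × 1.098656 = $21,973.13.
Effective rate on net proceeds: 21,973.13 / 19,770 − 1 = 0.111438 = 11.144%.

11.144%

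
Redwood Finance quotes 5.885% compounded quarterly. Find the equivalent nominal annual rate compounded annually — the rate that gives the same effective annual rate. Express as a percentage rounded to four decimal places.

EAR = (1 + 0.05885/4)^4 − 1 = 0.060162.
Compounded annually, the equivalent nominal rate is the EAR itself: 6.0162%.

6.0162%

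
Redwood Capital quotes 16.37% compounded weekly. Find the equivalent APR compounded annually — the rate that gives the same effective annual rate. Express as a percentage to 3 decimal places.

EAR = (1 + 0.1637/52)^52 − 1 = 0.177558.
Compounded annually, the equivalent nominal rate is the EAR itself: 17.756%.

17.756%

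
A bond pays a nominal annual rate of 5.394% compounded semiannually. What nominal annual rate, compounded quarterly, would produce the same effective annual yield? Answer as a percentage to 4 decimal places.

EAR = (1 + 0.05394/2)^2 − 1 = 0.054667.
Solve (1 + r/4)^4 = 1.054667: r/4 = 1.054667^(1/4) − 1 = 0.013395, so r = 0.053581 = 5.3581%.

5.3581%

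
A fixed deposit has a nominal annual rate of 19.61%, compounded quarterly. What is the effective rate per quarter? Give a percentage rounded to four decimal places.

With a nominal annual rate compounded quarterly, the periodic rate is the nominal rate divided by 4.
i = 0.1961 / 4 = 0.0490250 = 4.9025%.

4.9025%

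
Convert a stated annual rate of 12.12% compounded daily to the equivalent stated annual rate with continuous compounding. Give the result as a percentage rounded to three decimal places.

12.118%

EAR = (1 + 0.1212/365)^365 − 1 = 0.128828.
Equivalent continuous rate: r = ln(1 + 0.128828) = 0.121180 = 12.118%.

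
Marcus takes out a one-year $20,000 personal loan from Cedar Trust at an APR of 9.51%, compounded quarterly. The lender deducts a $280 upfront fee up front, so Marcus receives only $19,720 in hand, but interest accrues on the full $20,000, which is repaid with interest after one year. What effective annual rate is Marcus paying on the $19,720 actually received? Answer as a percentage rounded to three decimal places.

11.414%

Amount owed after one year: 20,000 × (1 + 0.0951/4)^4 = 20,000 × 1.098546 = $21,970.91.
Effective rate on net proceeds: 21,970.91 / 19,720 − 1 = 0.114144 = 11.414%.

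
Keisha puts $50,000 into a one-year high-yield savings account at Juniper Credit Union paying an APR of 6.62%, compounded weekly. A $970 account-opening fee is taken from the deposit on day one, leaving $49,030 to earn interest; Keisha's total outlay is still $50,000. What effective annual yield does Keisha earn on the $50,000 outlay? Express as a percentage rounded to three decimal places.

Value after one year: 49,030 × (1 + 0.0662/52)^52 = 49,030 × 1.068395 = $52,383.43.
Effective yield on the $50,000 outlay: 52,383.43 / 50,000 − 1 = 0.047669 = 4.767%.

4.767%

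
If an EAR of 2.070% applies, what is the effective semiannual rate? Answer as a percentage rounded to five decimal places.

The per-half-year rate i satisfies (1 + i)^2 = 1 + 0.02070.
i = 1.02070^(1/2) − 1 = 0.0102970 = 1.02970%.

1.02970%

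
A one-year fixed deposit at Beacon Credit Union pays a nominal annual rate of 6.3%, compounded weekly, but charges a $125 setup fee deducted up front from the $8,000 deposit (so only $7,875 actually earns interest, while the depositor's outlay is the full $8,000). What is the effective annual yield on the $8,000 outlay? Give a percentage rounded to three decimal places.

Value after one year: 7,875 × (1 + 0.063/52)^52 = 7,875 × 1.064986 = $8,386.77.
Effective yield on the $8,000 outlay: 8,386.77 / 8,000 − 1 = 0.048346 = 4.835%.

4.835%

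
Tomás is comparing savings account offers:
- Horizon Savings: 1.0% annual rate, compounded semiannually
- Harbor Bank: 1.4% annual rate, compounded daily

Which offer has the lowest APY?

Horizon Savings

Horizon Savings: (1 + 0.010/2)^2 − 1 = 1.002%
Harbor Bank: (1 + 0.014/365)^365 − 1 = 1.410%
The lowest effective annual rate is Horizon Savings at 1.002%.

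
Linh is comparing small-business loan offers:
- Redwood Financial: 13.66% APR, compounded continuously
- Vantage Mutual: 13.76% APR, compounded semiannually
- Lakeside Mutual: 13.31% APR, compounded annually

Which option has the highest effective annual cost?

Redwood Financial: e^0.1366 − 1 = 14.637%
Vantage Mutual: (1 + 0.1376/2)^2 − 1 = 14.233%
Lakeside Mutual: compounded annually, EAR = 13.310%
The highest effective annual rate is Redwood Financial at 14.637%.

Redwood Financial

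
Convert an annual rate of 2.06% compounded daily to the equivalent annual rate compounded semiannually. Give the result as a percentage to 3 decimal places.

EAR = (1 + 0.0206/365)^365 − 1 = 0.020813.
Solve (1 + r/2)^2 = 1.020813: r/2 = 1.020813^(1/2) − 1 = 0.010353, so r = 0.020706 = 2.071%.

2.071%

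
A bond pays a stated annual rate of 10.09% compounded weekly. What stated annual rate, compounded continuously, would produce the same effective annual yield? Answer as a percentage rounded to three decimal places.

EAR = (1 + 0.1009/52)^52 − 1 = 0.106058.
Equivalent continuous rate: r = ln(1 + 0.106058) = 0.100802 = 10.080%.

10.080%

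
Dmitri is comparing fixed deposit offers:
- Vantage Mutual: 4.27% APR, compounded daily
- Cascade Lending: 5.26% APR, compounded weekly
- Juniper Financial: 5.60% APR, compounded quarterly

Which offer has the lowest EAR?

Vantage Mutual: (1 + 0.0427/365)^365 − 1 = 4.362%
Cascade Lending: (1 + 0.0526/52)^52 − 1 = 5.398%
Juniper Financial: (1 + 0.0560/4)^4 − 1 = 5.719%
The lowest effective annual rate is Vantage Mutual at 4.362%.

Vantage Mutual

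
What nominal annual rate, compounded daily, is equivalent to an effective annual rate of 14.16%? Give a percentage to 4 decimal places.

(1 + r/365)^365 − 1 = 0.1416, so 1 + r/365 = 1.1416^(1/365).
r/365 = 0.000363, so r = 0.132455 = 13.2455%.

13.2455%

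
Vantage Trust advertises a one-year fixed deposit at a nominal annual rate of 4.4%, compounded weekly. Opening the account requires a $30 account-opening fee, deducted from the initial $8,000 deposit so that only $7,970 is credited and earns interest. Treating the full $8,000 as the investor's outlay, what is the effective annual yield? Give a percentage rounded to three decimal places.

Value after one year: 7,970 × (1 + 0.044/52)^52 = 7,970 × 1.044963 = $8,328.35.
Effective yield on the $8,000 outlay: 8,328.35 / 8,000 − 1 = 0.041044 = 4.104%.

4.104%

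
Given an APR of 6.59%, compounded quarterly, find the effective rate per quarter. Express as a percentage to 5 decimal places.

With a nominal annual rate compounded quarterly, the periodic rate is the nominal rate divided by 4.
i = 0.0659 / 4 = 0.0164750 = 1.64750%.

1.64750%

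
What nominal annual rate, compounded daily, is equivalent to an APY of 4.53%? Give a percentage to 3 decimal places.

4.431%

(1 + r/365)^365 − 1 = 0.0453, so 1 + r/365 = 1.0453^(1/365).
r/365 = 0.000121, so r = 0.044307 = 4.431%.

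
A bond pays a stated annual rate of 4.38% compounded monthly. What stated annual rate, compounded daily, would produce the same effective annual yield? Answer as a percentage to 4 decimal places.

EAR = (1 + 0.0438/12)^12 − 1 = 0.044690.
Solve (1 + r/365)^365 = 1.044690: r/365 = 1.044690^(1/365) − 1 = 0.000120, so r = 0.043723 = 4.3723%.

4.3723%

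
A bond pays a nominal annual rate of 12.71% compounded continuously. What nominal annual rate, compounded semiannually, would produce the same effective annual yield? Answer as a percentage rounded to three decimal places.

EAR under continuous compounding: e^0.1271 − 1 = 0.135531.
Solve (1 + r/2)^2 = 1.135531: r/2 = 1.135531^(1/2) − 1 = 0.065613, so r = 0.131226 = 13.123%.

13.123%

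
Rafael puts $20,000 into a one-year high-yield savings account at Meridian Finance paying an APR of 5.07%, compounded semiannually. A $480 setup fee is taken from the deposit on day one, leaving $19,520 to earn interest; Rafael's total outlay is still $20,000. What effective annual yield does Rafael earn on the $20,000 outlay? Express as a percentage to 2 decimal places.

Value after one year: 19,520 × (1 + 0.0507/2)^2 = 19,520 × 1.051343 = $20,522.21.
Effective yield on the $20,000 outlay: 20,522.21 / 20,000 − 1 = 0.026110 = 2.61%.

2.61%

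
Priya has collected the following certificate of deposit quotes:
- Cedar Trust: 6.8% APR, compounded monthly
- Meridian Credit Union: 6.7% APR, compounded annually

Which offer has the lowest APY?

Meridian Credit Union

Cedar Trust: (1 + 0.068/12)^12 − 1 = 7.016%
Meridian Credit Union: compounded annually, EAR = 6.700%
The lowest effective annual rate is Meridian Credit Union at 6.700%.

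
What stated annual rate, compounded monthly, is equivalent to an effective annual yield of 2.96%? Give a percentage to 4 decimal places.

(1 + r/12)^12 − 1 = 0.0296, so 1 + r/12 = 1.0296^(1/12).
r/12 = 0.002434, so r = 0.029206 = 2.9206%.

2.9206%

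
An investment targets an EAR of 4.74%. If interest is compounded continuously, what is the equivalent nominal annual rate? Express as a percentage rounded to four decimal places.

Continuous: nominal r satisfies e^r − 1 = 0.0474.
r = ln(1 + 0.0474) = ln(1.0474) = 0.046311 = 4.6311%.

4.6311%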